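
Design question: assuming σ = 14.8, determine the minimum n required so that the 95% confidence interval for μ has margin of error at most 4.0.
n ≥ 53

For margin E ≤ 4.0:
n ≥ (z* · σ / E)²
n ≥ (1.960 · 14.8 / 4.0)²
n ≥ 52.59

Minimum n = 53 (rounding up)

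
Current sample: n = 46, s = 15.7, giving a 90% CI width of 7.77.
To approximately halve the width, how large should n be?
n ≈ 184

CI width ∝ 1/√n
To reduce width by factor 2, need √n to grow by 2 → need 2² = 4 times as many samples.

Current: n = 46, width = 7.77
New: n = 184, width ≈ 3.83

Width reduced by factor of 7.77/3.83 = 2.03.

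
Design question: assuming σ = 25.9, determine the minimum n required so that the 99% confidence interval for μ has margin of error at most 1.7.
n ≥ 1541

For margin E ≤ 1.7:
n ≥ (z* · σ / E)²
n ≥ (2.576 · 25.9 / 1.7)²
n ≥ 1540.26

Minimum n = 1541 (rounding up)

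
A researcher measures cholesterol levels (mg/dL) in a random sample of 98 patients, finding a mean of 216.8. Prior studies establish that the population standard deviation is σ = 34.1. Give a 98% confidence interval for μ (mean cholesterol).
(208.79, 224.81)

z-interval (σ known):
z* = 2.326 for 98% confidence

Margin of error = z* · σ/√n = 2.326 · 34.1/√98 = 8.01

CI: (216.8 - 8.01, 216.8 + 8.01) = (208.79, 224.81)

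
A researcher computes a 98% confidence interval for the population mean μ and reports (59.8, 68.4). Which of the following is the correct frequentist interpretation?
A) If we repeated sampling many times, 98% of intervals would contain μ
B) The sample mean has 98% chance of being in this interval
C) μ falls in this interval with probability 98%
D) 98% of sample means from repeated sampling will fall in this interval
A

A) Correct — this is the frequentist long-run coverage interpretation.
B) Wrong — x̄ is observed and sits in the interval by construction.
C) Wrong — μ is fixed; the randomness lives in the interval, not in μ.
D) Wrong — coverage applies to intervals containing μ, not to future x̄ values.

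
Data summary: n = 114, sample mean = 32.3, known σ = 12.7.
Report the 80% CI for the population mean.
(30.78, 33.82)

z-interval (σ known):
z* = 1.282 for 80% confidence

Margin of error = z* · σ/√n = 1.282 · 12.7/√114 = 1.52

CI: (32.3 - 1.52, 32.3 + 1.52) = (30.78, 33.82)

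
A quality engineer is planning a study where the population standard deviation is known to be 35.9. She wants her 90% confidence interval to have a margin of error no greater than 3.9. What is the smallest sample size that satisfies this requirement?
n ≥ 230

For margin E ≤ 3.9:
n ≥ (z* · σ / E)²
n ≥ (1.645 · 35.9 / 3.9)²
n ≥ 229.29

Minimum n = 230 (rounding up)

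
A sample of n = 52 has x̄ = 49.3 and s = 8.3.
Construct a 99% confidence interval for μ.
(46.22, 52.38)

t-interval (σ unknown):
df = n - 1 = 51
t* = 2.676 for 99% confidence

Margin of error = t* · s/√n = 2.676 · 8.3/√52 = 3.08

CI: (46.22, 52.38)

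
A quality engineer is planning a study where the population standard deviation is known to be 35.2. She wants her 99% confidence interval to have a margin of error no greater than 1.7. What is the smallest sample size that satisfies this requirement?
n ≥ 2845

For margin E ≤ 1.7:
n ≥ (z* · σ / E)²
n ≥ (2.576 · 35.2 / 1.7)²
n ≥ 2844.98

Minimum n = 2845 (rounding up)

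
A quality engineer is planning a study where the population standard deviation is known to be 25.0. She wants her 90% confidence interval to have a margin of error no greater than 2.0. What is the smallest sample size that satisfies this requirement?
n ≥ 423

For margin E ≤ 2.0:
n ≥ (z* · σ / E)²
n ≥ (1.645 · 25.0 / 2.0)²
n ≥ 422.82

Minimum n = 423 (rounding up)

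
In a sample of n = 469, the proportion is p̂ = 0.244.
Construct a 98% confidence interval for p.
(0.198, 0.290)

Proportion CI:
SE = √(p̂(1-p̂)/n) = √(0.244 · 0.756 / 469) = 0.01983

z* = 2.326
Margin = z* · SE = 2.326 · 0.01983 = 0.0461

CI: 0.244 ± 0.0461 = (0.198, 0.290)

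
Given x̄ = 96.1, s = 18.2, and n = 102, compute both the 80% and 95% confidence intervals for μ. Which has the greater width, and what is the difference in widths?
95% CI is wider by 2.50

df = 101
80% CI: t* = 1.290, (93.78, 98.42), width = 2 · t* · s/√n = 4.65
95% CI: t* = 1.984, (92.52, 99.68), width = 2 · t* · s/√n = 7.15

The 95% CI is wider by 7.15 - 4.65 = 2.50.
Higher confidence requires a wider interval.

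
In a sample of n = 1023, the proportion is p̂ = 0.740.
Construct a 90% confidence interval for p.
(0.717, 0.763)

Proportion CI:
SE = √(p̂(1-p̂)/n) = √(0.740 · 0.260 / 1023) = 0.01371

z* = 1.645
Margin = z* · SE = 1.645 · 0.01371 = 0.0226

CI: 0.740 ± 0.0226 = (0.717, 0.763)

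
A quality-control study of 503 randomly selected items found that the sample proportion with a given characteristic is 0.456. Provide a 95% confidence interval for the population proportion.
(0.412, 0.500)

Proportion CI:
SE = √(p̂(1-p̂)/n) = √(0.456 · 0.544 / 503) = 0.02221

z* = 1.960
Margin = z* · SE = 1.960 · 0.02221 = 0.0435

CI: 0.456 ± 0.0435 = (0.412, 0.500)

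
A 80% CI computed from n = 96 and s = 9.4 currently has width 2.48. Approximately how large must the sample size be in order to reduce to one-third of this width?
n ≈ 864

CI width ∝ 1/√n
To reduce width by factor 3, need √n to grow by 3 → need 3² = 9 times as many samples.

Current: n = 96, width = 2.48
New: n = 864, width ≈ 0.82

Width reduced by factor of 2.48/0.82 = 3.02.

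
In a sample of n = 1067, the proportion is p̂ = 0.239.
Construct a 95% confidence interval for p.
(0.213, 0.265)

Proportion CI:
SE = √(p̂(1-p̂)/n) = √(0.239 · 0.761 / 1067) = 0.01306

z* = 1.960
Margin = z* · SE = 1.960 · 0.01306 = 0.0256

CI: 0.239 ± 0.0256 = (0.213, 0.265)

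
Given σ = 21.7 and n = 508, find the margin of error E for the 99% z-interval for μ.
Margin of error = 2.48

Margin of error = z* · σ/√n
= 2.576 · 21.7/√508
= 2.576 · 21.7/22.5389
= 2.48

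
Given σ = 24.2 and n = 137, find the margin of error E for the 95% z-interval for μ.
Margin of error = 4.05

Margin of error = z* · σ/√n
= 1.960 · 24.2/√137
= 1.960 · 24.2/11.7047
= 4.05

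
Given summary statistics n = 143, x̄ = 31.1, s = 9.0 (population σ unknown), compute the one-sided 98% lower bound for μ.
μ ≥ 29.54

Lower bound (one-sided):
t* = 2.073 (one-sided for 98%)
Lower bound = x̄ - t* · s/√n = 31.1 - 2.073 · 9.0/√143 = 29.54

We are 98% confident that μ ≥ 29.54.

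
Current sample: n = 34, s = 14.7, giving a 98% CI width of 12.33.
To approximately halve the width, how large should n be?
n ≈ 136

CI width ∝ 1/√n
To reduce width by factor 2, need √n to grow by 2 → need 2² = 4 times as many samples.

Current: n = 34, width = 12.33
New: n = 136, width ≈ 5.93

Width reduced by factor of 12.33/5.93 = 2.08.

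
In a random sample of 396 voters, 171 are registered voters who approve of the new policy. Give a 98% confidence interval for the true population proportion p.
(0.374, 0.490)

Proportion CI:
p̂ = 171/396 = 0.43182
SE = √(p̂(1-p̂)/n) = √(0.43182 · 0.56818 / 396) = 0.02489

z* = 2.326
Margin = z* · SE = 2.326 · 0.02489 = 0.0579

CI: 0.43182 ± 0.0579 = (0.374, 0.490)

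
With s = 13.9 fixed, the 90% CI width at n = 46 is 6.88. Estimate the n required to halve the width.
n ≈ 184

CI width ∝ 1/√n
To reduce width by factor 2, need √n to grow by 2 → need 2² = 4 times as many samples.

Current: n = 46, width = 6.88
New: n = 184, width ≈ 3.39

Width reduced by factor of 6.88/3.39 = 2.03.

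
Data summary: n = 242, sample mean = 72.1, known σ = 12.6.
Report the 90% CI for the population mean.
(70.77, 73.43)

z-interval (σ known):
z* = 1.645 for 90% confidence

Margin of error = z* · σ/√n = 1.645 · 12.6/√242 = 1.33

CI: (72.1 - 1.33, 72.1 + 1.33) = (70.77, 73.43)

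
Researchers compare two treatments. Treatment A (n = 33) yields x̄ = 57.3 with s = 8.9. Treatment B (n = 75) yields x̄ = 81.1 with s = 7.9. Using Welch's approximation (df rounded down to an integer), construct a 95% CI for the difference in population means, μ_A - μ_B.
(-27.40, -20.20)

Difference: x̄₁ - x̄₂ = -23.80
SE = √(s₁²/n₁ + s₂²/n₂) = √(8.9²/33 + 7.9²/75) = 1.7979
df = 55.17 → 55 (Welch–Satterthwaite, rounded down)
t* = 2.004

CI: -23.80 ± 2.004 · 1.7979 = -23.80 ± 3.60 = (-27.40, -20.20)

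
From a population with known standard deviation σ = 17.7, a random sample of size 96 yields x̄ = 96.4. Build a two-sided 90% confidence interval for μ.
(93.43, 99.37)

z-interval (σ known):
z* = 1.645 for 90% confidence

Margin of error = z* · σ/√n = 1.645 · 17.7/√96 = 2.97

CI: (96.4 - 2.97, 96.4 + 2.97) = (93.43, 99.37)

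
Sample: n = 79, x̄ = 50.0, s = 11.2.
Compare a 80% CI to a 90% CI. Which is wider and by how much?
90% CI is wider by 0.94

df = 78
80% CI: t* = 1.292, (48.37, 51.63), width = 2 · t* · s/√n = 3.26
90% CI: t* = 1.665, (47.90, 52.10), width = 2 · t* · s/√n = 4.20

The 90% CI is wider by 4.20 - 3.26 = 0.94.
Higher confidence requires a wider interval.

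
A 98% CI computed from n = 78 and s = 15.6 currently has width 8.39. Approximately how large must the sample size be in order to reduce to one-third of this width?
n ≈ 702

CI width ∝ 1/√n
To reduce width by factor 3, need √n to grow by 3 → need 3² = 9 times as many samples.

Current: n = 78, width = 8.39
New: n = 702, width ≈ 2.75

Width reduced by factor of 8.39/2.75 = 3.05.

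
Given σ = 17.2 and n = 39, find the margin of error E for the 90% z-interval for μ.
Margin of error = 4.53

Margin of error = z* · σ/√n
= 1.645 · 17.2/√39
= 1.645 · 17.2/6.2450
= 4.53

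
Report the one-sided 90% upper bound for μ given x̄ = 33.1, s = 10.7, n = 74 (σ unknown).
μ ≤ 34.71

Upper bound (one-sided):
t* = 1.293 (one-sided for 90%)
Upper bound = x̄ + t* · s/√n = 33.1 + 1.293 · 10.7/√74 = 34.71

We are 90% confident that μ ≤ 34.71.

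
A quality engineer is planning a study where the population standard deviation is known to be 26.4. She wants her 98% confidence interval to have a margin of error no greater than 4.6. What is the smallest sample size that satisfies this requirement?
n ≥ 179

For margin E ≤ 4.6:
n ≥ (z* · σ / E)²
n ≥ (2.326 · 26.4 / 4.6)²
n ≥ 178.20

Minimum n = 179 (rounding up)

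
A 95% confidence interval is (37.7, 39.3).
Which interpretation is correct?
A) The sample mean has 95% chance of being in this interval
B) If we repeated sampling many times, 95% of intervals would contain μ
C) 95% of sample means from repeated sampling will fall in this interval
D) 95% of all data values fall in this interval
B

A) Wrong — x̄ is observed and sits in the interval by construction.
B) Correct — this is the frequentist long-run coverage interpretation.
C) Wrong — coverage applies to intervals containing μ, not to future x̄ values.
D) Wrong — a CI is about the parameter μ, not individual data values.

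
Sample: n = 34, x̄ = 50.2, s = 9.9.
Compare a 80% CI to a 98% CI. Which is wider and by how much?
98% CI is wider by 3.86

df = 33
80% CI: t* = 1.308, (47.98, 52.42), width = 2 · t* · s/√n = 4.44
98% CI: t* = 2.445, (46.05, 54.35), width = 2 · t* · s/√n = 8.30

The 98% CI is wider by 8.30 - 4.44 = 3.86.
Higher confidence requires a wider interval.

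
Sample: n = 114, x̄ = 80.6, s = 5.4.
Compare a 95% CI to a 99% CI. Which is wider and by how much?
99% CI is wider by 0.65

df = 113
95% CI: t* = 1.981, (79.60, 81.60), width = 2 · t* · s/√n = 2.00
99% CI: t* = 2.620, (79.27, 81.93), width = 2 · t* · s/√n = 2.65

The 99% CI is wider by 2.65 - 2.00 = 0.65.
Higher confidence requires a wider interval.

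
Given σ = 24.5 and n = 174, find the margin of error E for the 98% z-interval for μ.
Margin of error = 4.32

Margin of error = z* · σ/√n
= 2.326 · 24.5/√174
= 2.326 · 24.5/13.1909
= 4.32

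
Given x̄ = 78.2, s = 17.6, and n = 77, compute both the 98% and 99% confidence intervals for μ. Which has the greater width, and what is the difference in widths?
99% CI is wider by 1.07

df = 76
98% CI: t* = 2.376, (73.43, 82.97), width = 2 · t* · s/√n = 9.53
99% CI: t* = 2.642, (72.90, 83.50), width = 2 · t* · s/√n = 10.60

The 99% CI is wider by 10.60 - 9.53 = 1.07.
Higher confidence requires a wider interval.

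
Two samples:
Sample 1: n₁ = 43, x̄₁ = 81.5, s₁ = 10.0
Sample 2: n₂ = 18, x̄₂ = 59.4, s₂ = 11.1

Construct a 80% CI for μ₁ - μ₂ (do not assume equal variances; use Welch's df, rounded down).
(18.13, 26.07)

Difference: x̄₁ - x̄₂ = 22.10
SE = √(s₁²/n₁ + s₂²/n₂) = √(10.0²/43 + 11.1²/18) = 3.0283
df = 29.15 → 29 (Welch–Satterthwaite, rounded down)
t* = 1.311

CI: 22.10 ± 1.311 · 3.0283 = 22.10 ± 3.97 = (18.13, 26.07)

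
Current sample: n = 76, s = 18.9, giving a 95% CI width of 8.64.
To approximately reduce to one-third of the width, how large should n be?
n ≈ 684

CI width ∝ 1/√n
To reduce width by factor 3, need √n to grow by 3 → need 3² = 9 times as many samples.

Current: n = 76, width = 8.64
New: n = 684, width ≈ 2.84

Width reduced by factor of 8.64/2.84 = 3.04.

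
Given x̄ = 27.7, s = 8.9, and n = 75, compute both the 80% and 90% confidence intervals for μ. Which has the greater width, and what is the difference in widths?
90% CI is wider by 0.76

df = 74
80% CI: t* = 1.293, (26.37, 29.03), width = 2 · t* · s/√n = 2.66
90% CI: t* = 1.666, (25.99, 29.41), width = 2 · t* · s/√n = 3.42

The 90% CI is wider by 3.42 - 2.66 = 0.76.
Higher confidence requires a wider interval.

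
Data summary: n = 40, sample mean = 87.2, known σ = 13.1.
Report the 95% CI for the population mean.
(83.14, 91.26)

z-interval (σ known):
z* = 1.960 for 95% confidence

Margin of error = z* · σ/√n = 1.960 · 13.1/√40 = 4.06

CI: (87.2 - 4.06, 87.2 + 4.06) = (83.14, 91.26)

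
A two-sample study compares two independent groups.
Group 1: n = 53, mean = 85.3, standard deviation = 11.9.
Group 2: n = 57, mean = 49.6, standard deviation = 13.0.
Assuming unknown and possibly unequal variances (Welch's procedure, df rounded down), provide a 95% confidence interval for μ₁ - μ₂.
(30.99, 40.41)

Difference: x̄₁ - x̄₂ = 35.70
SE = √(s₁²/n₁ + s₂²/n₂) = √(11.9²/53 + 13.0²/57) = 2.3742
df = 107.98 → 107 (Welch–Satterthwaite, rounded down)
t* = 1.982

CI: 35.70 ± 1.982 · 2.3742 = 35.70 ± 4.71 = (30.99, 40.41)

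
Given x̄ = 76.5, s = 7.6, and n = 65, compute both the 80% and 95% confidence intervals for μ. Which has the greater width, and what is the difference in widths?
95% CI is wider by 1.33

df = 64
80% CI: t* = 1.295, (75.28, 77.72), width = 2 · t* · s/√n = 2.44
95% CI: t* = 1.998, (74.62, 78.38), width = 2 · t* · s/√n = 3.77

The 95% CI is wider by 3.77 - 2.44 = 1.33.
Higher confidence requires a wider interval.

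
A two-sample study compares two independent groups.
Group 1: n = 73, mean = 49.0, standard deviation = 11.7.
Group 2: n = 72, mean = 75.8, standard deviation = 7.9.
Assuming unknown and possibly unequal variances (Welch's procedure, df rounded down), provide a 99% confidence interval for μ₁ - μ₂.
(-31.13, -22.47)

Difference: x̄₁ - x̄₂ = -26.80
SE = √(s₁²/n₁ + s₂²/n₂) = √(11.7²/73 + 7.9²/72) = 1.6559
df = 126.53 → 126 (Welch–Satterthwaite, rounded down)
t* = 2.615

CI: -26.80 ± 2.615 · 1.6559 = -26.80 ± 4.33 = (-31.13, -22.47)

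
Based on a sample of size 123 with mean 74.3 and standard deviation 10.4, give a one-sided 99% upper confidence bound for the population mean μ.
μ ≤ 76.51

Upper bound (one-sided):
t* = 2.357 (one-sided for 99%)
Upper bound = x̄ + t* · s/√n = 74.3 + 2.357 · 10.4/√123 = 76.51

We are 99% confident that μ ≤ 76.51.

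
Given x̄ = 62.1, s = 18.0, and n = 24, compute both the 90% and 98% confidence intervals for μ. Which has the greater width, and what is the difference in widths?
98% CI is wider by 5.77

df = 23
90% CI: t* = 1.714, (55.80, 68.40), width = 2 · t* · s/√n = 12.60
98% CI: t* = 2.500, (52.91, 71.29), width = 2 · t* · s/√n = 18.37

The 98% CI is wider by 18.37 - 12.60 = 5.77.
Higher confidence requires a wider interval.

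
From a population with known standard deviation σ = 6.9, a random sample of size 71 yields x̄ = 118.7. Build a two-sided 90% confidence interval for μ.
(117.35, 120.05)

z-interval (σ known):
z* = 1.645 for 90% confidence

Margin of error = z* · σ/√n = 1.645 · 6.9/√71 = 1.35

CI: (118.7 - 1.35, 118.7 + 1.35) = (117.35, 120.05)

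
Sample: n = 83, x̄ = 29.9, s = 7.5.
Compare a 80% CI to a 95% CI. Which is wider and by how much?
95% CI is wider by 1.14

df = 82
80% CI: t* = 1.292, (28.84, 30.96), width = 2 · t* · s/√n = 2.13
95% CI: t* = 1.989, (28.26, 31.54), width = 2 · t* · s/√n = 3.27

The 95% CI is wider by 3.27 - 2.13 = 1.14.
Higher confidence requires a wider interval.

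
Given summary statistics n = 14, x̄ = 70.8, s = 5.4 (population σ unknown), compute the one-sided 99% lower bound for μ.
μ ≥ 66.98

Lower bound (one-sided):
t* = 2.650 (one-sided for 99%)
Lower bound = x̄ - t* · s/√n = 70.8 - 2.650 · 5.4/√14 = 66.98

We are 99% confident that μ ≥ 66.98.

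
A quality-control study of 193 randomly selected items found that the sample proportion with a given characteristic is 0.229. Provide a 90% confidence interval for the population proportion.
(0.179, 0.279)

Proportion CI:
SE = √(p̂(1-p̂)/n) = √(0.229 · 0.771 / 193) = 0.03025

z* = 1.645
Margin = z* · SE = 1.645 · 0.03025 = 0.0498

CI: 0.229 ± 0.0498 = (0.179, 0.279)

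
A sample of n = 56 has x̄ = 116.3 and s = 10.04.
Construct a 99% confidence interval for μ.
(112.72, 119.88)

t-interval (σ unknown):
df = n - 1 = 55
t* = 2.668 for 99% confidence

Margin of error = t* · s/√n = 2.668 · 10.04/√56 = 3.58

CI: (112.72, 119.88)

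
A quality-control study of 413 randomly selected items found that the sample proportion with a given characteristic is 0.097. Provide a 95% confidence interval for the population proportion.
(0.068, 0.126)

Proportion CI:
SE = √(p̂(1-p̂)/n) = √(0.097 · 0.903 / 413) = 0.01456

z* = 1.960
Margin = z* · SE = 1.960 · 0.01456 = 0.0285

CI: 0.097 ± 0.0285 = (0.068, 0.126)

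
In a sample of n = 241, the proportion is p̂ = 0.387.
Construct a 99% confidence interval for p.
(0.306, 0.468)

Proportion CI:
SE = √(p̂(1-p̂)/n) = √(0.387 · 0.613 / 241) = 0.03137

z* = 2.576
Margin = z* · SE = 2.576 · 0.03137 = 0.0808

CI: 0.387 ± 0.0808 = (0.306, 0.468)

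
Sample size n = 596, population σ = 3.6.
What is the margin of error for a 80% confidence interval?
Margin of error = 0.19

Margin of error = z* · σ/√n
= 1.282 · 3.6/√596
= 1.282 · 3.6/24.4131
= 0.19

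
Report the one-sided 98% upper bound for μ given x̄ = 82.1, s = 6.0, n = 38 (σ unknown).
μ ≤ 84.17

Upper bound (one-sided):
t* = 2.129 (one-sided for 98%)
Upper bound = x̄ + t* · s/√n = 82.1 + 2.129 · 6.0/√38 = 84.17

We are 98% confident that μ ≤ 84.17.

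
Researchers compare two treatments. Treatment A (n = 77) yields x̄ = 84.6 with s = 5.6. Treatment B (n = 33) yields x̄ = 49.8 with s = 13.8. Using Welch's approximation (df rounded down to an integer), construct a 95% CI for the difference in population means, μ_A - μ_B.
(29.76, 39.84)

Difference: x̄₁ - x̄₂ = 34.80
SE = √(s₁²/n₁ + s₂²/n₂) = √(5.6²/77 + 13.8²/33) = 2.4856
df = 36.60 → 36 (Welch–Satterthwaite, rounded down)
t* = 2.028

CI: 34.80 ± 2.028 · 2.4856 = 34.80 ± 5.04 = (29.76, 39.84)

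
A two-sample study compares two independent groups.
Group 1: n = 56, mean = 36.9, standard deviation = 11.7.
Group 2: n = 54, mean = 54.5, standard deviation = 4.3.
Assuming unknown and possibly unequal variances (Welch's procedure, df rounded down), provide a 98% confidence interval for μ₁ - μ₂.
(-21.57, -13.63)

Difference: x̄₁ - x̄₂ = -17.60
SE = √(s₁²/n₁ + s₂²/n₂) = √(11.7²/56 + 4.3²/54) = 1.6694
df = 70.06 → 70 (Welch–Satterthwaite, rounded down)
t* = 2.381

CI: -17.60 ± 2.381 · 1.6694 = -17.60 ± 3.97 = (-21.57, -13.63)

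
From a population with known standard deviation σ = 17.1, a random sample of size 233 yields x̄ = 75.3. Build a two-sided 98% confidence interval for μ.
(72.69, 77.91)

z-interval (σ known):
z* = 2.326 for 98% confidence

Margin of error = z* · σ/√n = 2.326 · 17.1/√233 = 2.61

CI: (75.3 - 2.61, 75.3 + 2.61) = (72.69, 77.91)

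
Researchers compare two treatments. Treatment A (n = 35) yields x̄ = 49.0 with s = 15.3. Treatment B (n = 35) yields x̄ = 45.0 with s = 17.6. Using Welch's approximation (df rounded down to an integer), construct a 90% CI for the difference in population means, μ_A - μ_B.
(-2.58, 10.58)

Difference: x̄₁ - x̄₂ = 4.00
SE = √(s₁²/n₁ + s₂²/n₂) = √(15.3²/35 + 17.6²/35) = 3.9419
df = 66.71 → 66 (Welch–Satterthwaite, rounded down)
t* = 1.668

CI: 4.00 ± 1.668 · 3.9419 = 4.00 ± 6.58 = (-2.58, 10.58)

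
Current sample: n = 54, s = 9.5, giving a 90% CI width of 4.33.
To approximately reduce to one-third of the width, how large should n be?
n ≈ 486

CI width ∝ 1/√n
To reduce width by factor 3, need √n to grow by 3 → need 3² = 9 times as many samples.

Current: n = 54, width = 4.33
New: n = 486, width ≈ 1.42

Width reduced by factor of 4.33/1.42 = 3.05.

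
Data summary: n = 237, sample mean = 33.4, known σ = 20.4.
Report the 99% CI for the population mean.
(29.99, 36.81)

z-interval (σ known):
z* = 2.576 for 99% confidence

Margin of error = z* · σ/√n = 2.576 · 20.4/√237 = 3.41

CI: (33.4 - 3.41, 33.4 + 3.41) = (29.99, 36.81)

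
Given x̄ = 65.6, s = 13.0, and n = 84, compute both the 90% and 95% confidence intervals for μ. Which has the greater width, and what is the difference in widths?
95% CI is wider by 0.92

df = 83
90% CI: t* = 1.663, (63.24, 67.96), width = 2 · t* · s/√n = 4.72
95% CI: t* = 1.989, (62.78, 68.42), width = 2 · t* · s/√n = 5.64

The 95% CI is wider by 5.64 - 4.72 = 0.92.
Higher confidence requires a wider interval.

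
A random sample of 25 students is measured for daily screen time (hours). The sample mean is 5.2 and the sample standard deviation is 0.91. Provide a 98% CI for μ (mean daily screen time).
(4.75, 5.65)

t-interval (σ unknown):
df = n - 1 = 24
t* = 2.492 for 98% confidence

Margin of error = t* · s/√n = 2.492 · 0.91/√25 = 0.45

CI: (4.75, 5.65)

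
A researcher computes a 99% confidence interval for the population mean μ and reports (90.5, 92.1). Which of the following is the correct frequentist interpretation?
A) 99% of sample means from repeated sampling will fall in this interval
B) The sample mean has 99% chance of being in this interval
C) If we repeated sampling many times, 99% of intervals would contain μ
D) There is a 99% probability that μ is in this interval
C

A) Wrong — coverage applies to intervals containing μ, not to future x̄ values.
B) Wrong — x̄ is observed and sits in the interval by construction.
C) Correct — this is the frequentist long-run coverage interpretation.
D) Wrong — μ is fixed; the randomness lives in the interval, not in μ.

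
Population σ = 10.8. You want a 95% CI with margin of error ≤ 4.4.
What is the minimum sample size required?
n ≥ 24

For margin E ≤ 4.4:
n ≥ (z* · σ / E)²
n ≥ (1.960 · 10.8 / 4.4)²
n ≥ 23.14

Minimum n = 24 (rounding up)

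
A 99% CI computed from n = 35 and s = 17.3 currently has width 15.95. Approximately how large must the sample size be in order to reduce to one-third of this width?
n ≈ 315

CI width ∝ 1/√n
To reduce width by factor 3, need √n to grow by 3 → need 3² = 9 times as many samples.

Current: n = 35, width = 15.95
New: n = 315, width ≈ 5.05

Width reduced by factor of 15.95/5.05 = 3.16.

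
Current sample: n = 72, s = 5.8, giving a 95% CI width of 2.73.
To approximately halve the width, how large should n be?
n ≈ 288

CI width ∝ 1/√n
To reduce width by factor 2, need √n to grow by 2 → need 2² = 4 times as many samples.

Current: n = 72, width = 2.73
New: n = 288, width ≈ 1.35

Width reduced by factor of 2.73/1.35 = 2.02.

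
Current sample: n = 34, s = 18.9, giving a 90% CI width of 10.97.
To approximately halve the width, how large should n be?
n ≈ 136

CI width ∝ 1/√n
To reduce width by factor 2, need √n to grow by 2 → need 2² = 4 times as many samples.

Current: n = 34, width = 10.97
New: n = 136, width ≈ 5.37

Width reduced by factor of 10.97/5.37 = 2.04.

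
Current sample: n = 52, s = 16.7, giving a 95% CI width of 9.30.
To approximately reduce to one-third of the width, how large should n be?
n ≈ 468

CI width ∝ 1/√n
To reduce width by factor 3, need √n to grow by 3 → need 3² = 9 times as many samples.

Current: n = 52, width = 9.30
New: n = 468, width ≈ 3.03

Width reduced by factor of 9.30/3.03 = 3.07.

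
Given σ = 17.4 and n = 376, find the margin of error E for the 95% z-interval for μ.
Margin of error = 1.76

Margin of error = z* · σ/√n
= 1.960 · 17.4/√376
= 1.960 · 17.4/19.3907
= 1.76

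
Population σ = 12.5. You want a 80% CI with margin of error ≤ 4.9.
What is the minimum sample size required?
n ≥ 11

For margin E ≤ 4.9:
n ≥ (z* · σ / E)²
n ≥ (1.282 · 12.5 / 4.9)²
n ≥ 10.70

Minimum n = 11 (rounding up)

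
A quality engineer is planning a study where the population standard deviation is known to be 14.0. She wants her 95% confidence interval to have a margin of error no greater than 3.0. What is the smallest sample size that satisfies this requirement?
n ≥ 84

For margin E ≤ 3.0:
n ≥ (z* · σ / E)²
n ≥ (1.960 · 14.0 / 3.0)²
n ≥ 83.66

Minimum n = 84 (rounding up)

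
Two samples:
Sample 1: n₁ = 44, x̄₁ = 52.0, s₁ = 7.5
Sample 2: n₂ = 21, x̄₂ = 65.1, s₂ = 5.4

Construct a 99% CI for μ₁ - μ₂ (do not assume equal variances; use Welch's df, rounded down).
(-17.47, -8.73)

Difference: x̄₁ - x̄₂ = -13.10
SE = √(s₁²/n₁ + s₂²/n₂) = √(7.5²/44 + 5.4²/21) = 1.6331
df = 52.92 → 52 (Welch–Satterthwaite, rounded down)
t* = 2.674

CI: -13.10 ± 2.674 · 1.6331 = -13.10 ± 4.37 = (-17.47, -8.73)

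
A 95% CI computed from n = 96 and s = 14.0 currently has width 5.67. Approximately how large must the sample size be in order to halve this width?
n ≈ 384

CI width ∝ 1/√n
To reduce width by factor 2, need √n to grow by 2 → need 2² = 4 times as many samples.

Current: n = 96, width = 5.67
New: n = 384, width ≈ 2.81

Width reduced by factor of 5.67/2.81 = 2.02.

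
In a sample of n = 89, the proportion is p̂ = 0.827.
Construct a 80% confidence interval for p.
(0.776, 0.878)

Proportion CI:
SE = √(p̂(1-p̂)/n) = √(0.827 · 0.173 / 89) = 0.04009

z* = 1.282
Margin = z* · SE = 1.282 · 0.04009 = 0.0514

CI: 0.827 ± 0.0514 = (0.776, 0.878)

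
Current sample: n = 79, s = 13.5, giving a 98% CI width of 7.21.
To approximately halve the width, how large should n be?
n ≈ 316

CI width ∝ 1/√n
To reduce width by factor 2, need √n to grow by 2 → need 2² = 4 times as many samples.

Current: n = 79, width = 7.21
New: n = 316, width ≈ 3.55

Width reduced by factor of 7.21/3.55 = 2.03.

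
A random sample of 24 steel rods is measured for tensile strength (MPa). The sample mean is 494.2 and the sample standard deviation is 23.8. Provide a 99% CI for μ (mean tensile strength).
(480.56, 507.84)

t-interval (σ unknown):
df = n - 1 = 23
t* = 2.807 for 99% confidence

Margin of error = t* · s/√n = 2.807 · 23.8/√24 = 13.64

CI: (480.56, 507.84)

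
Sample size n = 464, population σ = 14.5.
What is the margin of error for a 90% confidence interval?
Margin of error = 1.11

Margin of error = z* · σ/√n
= 1.645 · 14.5/√464
= 1.645 · 14.5/21.5407
= 1.11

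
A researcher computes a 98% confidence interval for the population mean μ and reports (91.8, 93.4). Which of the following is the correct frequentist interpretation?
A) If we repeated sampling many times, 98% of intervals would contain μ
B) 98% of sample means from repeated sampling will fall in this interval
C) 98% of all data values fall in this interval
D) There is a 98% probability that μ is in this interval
A

A) Correct — this is the frequentist long-run coverage interpretation.
B) Wrong — coverage applies to intervals containing μ, not to future x̄ values.
C) Wrong — a CI is about the parameter μ, not individual data values.
D) Wrong — μ is fixed; the randomness lives in the interval, not in μ.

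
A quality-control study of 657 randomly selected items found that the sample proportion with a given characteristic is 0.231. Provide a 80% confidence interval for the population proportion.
(0.210, 0.252)

Proportion CI:
SE = √(p̂(1-p̂)/n) = √(0.231 · 0.769 / 657) = 0.01644

z* = 1.282
Margin = z* · SE = 1.282 · 0.01644 = 0.0211

CI: 0.231 ± 0.0211 = (0.210, 0.252)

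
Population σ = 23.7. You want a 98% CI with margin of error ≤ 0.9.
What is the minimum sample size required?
n ≥ 3752

For margin E ≤ 0.9:
n ≥ (z* · σ / E)²
n ≥ (2.326 · 23.7 / 0.9)²
n ≥ 3751.73

Minimum n = 3752 (rounding up)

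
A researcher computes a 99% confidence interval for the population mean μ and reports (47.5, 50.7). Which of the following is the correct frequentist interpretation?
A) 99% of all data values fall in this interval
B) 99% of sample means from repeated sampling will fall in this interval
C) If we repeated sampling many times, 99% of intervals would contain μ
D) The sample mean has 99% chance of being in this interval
C

A) Wrong — a CI is about the parameter μ, not individual data values.
B) Wrong — coverage applies to intervals containing μ, not to future x̄ values.
C) Correct — this is the frequentist long-run coverage interpretation.
D) Wrong — x̄ is observed and sits in the interval by construction.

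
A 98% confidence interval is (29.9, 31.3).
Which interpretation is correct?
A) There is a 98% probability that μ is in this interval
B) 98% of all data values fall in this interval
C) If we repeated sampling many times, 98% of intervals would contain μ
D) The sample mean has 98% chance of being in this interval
C

A) Wrong — μ is fixed; the randomness lives in the interval, not in μ.
B) Wrong — a CI is about the parameter μ, not individual data values.
C) Correct — this is the frequentist long-run coverage interpretation.
D) Wrong — x̄ is observed and sits in the interval by construction.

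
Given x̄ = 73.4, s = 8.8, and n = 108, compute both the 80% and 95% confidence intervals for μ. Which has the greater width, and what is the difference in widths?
95% CI is wider by 1.18

df = 107
80% CI: t* = 1.290, (72.31, 74.49), width = 2 · t* · s/√n = 2.18
95% CI: t* = 1.982, (71.72, 75.08), width = 2 · t* · s/√n = 3.36

The 95% CI is wider by 3.36 - 2.18 = 1.18.
Higher confidence requires a wider interval.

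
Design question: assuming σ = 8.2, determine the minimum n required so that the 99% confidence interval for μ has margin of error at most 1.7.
n ≥ 155

For margin E ≤ 1.7:
n ≥ (z* · σ / E)²
n ≥ (2.576 · 8.2 / 1.7)²
n ≥ 154.39

Minimum n = 155 (rounding up)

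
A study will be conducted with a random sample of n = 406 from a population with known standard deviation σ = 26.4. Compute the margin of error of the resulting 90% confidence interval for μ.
Margin of error = 2.16

Margin of error = z* · σ/√n
= 1.645 · 26.4/√406
= 1.645 · 26.4/20.1494
= 2.16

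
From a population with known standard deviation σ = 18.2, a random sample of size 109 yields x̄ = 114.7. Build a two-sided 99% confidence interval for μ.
(110.21, 119.19)

z-interval (σ known):
z* = 2.576 for 99% confidence

Margin of error = z* · σ/√n = 2.576 · 18.2/√109 = 4.49

CI: (114.7 - 4.49, 114.7 + 4.49) = (110.21, 119.19)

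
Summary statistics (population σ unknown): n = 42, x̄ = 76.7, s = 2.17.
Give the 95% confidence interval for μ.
(76.02, 77.38)

t-interval (σ unknown):
df = n - 1 = 41
t* = 2.020 for 95% confidence

Margin of error = t* · s/√n = 2.020 · 2.17/√42 = 0.68

CI: (76.02, 77.38)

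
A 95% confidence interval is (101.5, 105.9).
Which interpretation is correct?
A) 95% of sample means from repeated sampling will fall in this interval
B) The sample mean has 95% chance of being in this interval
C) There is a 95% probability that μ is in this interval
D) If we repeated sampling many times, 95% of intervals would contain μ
D

A) Wrong — coverage applies to intervals containing μ, not to future x̄ values.
B) Wrong — x̄ is observed and sits in the interval by construction.
C) Wrong — μ is fixed; the randomness lives in the interval, not in μ.
D) Correct — this is the frequentist long-run coverage interpretation.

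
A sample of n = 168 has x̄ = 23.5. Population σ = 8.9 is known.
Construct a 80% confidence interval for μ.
(22.62, 24.38)

z-interval (σ known):
z* = 1.282 for 80% confidence

Margin of error = z* · σ/√n = 1.282 · 8.9/√168 = 0.88

CI: (23.5 - 0.88, 23.5 + 0.88) = (22.62, 24.38)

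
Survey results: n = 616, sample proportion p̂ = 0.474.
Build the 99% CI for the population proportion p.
(0.422, 0.526)

Proportion CI:
SE = √(p̂(1-p̂)/n) = √(0.474 · 0.526 / 616) = 0.02012

z* = 2.576
Margin = z* · SE = 2.576 · 0.02012 = 0.0518

CI: 0.474 ± 0.0518 = (0.422, 0.526)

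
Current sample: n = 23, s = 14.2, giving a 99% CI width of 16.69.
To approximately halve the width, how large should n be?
n ≈ 92

CI width ∝ 1/√n
To reduce width by factor 2, need √n to grow by 2 → need 2² = 4 times as many samples.

Current: n = 23, width = 16.69
New: n = 92, width ≈ 7.79

Width reduced by factor of 16.69/7.79 = 2.14.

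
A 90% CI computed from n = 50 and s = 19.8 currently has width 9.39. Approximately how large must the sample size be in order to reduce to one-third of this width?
n ≈ 450

CI width ∝ 1/√n
To reduce width by factor 3, need √n to grow by 3 → need 3² = 9 times as many samples.

Current: n = 50, width = 9.39
New: n = 450, width ≈ 3.08

Width reduced by factor of 9.39/3.08 = 3.05.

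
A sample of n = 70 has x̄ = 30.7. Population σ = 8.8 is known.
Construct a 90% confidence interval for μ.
(28.97, 32.43)

z-interval (σ known):
z* = 1.645 for 90% confidence

Margin of error = z* · σ/√n = 1.645 · 8.8/√70 = 1.73

CI: (30.7 - 1.73, 30.7 + 1.73) = (28.97, 32.43)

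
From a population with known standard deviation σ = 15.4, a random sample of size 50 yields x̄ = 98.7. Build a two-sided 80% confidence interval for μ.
(95.91, 101.49)

z-interval (σ known):
z* = 1.282 for 80% confidence

Margin of error = z* · σ/√n = 1.282 · 15.4/√50 = 2.79

CI: (98.7 - 2.79, 98.7 + 2.79) = (95.91, 101.49)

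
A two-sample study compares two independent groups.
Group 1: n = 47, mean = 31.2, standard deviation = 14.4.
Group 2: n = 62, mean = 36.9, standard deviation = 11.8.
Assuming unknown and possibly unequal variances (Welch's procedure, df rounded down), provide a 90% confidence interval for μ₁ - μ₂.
(-9.99, -1.41)

Difference: x̄₁ - x̄₂ = -5.70
SE = √(s₁²/n₁ + s₂²/n₂) = √(14.4²/47 + 11.8²/62) = 2.5803
df = 87.63 → 87 (Welch–Satterthwaite, rounded down)
t* = 1.663

CI: -5.70 ± 1.663 · 2.5803 = -5.70 ± 4.29 = (-9.99, -1.41)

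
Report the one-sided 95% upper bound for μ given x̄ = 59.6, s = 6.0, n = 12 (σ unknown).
μ ≤ 62.71

Upper bound (one-sided):
t* = 1.796 (one-sided for 95%)
Upper bound = x̄ + t* · s/√n = 59.6 + 1.796 · 6.0/√12 = 62.71

We are 95% confident that μ ≤ 62.71.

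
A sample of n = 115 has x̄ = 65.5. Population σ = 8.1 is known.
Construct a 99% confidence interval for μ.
(63.55, 67.45)

z-interval (σ known):
z* = 2.576 for 99% confidence

Margin of error = z* · σ/√n = 2.576 · 8.1/√115 = 1.95

CI: (65.5 - 1.95, 65.5 + 1.95) = (63.55, 67.45)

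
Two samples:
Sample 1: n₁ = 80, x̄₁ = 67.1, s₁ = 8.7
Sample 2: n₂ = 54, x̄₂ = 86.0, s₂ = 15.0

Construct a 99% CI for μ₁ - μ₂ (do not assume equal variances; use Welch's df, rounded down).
(-24.87, -12.93)

Difference: x̄₁ - x̄₂ = -18.90
SE = √(s₁²/n₁ + s₂²/n₂) = √(8.7²/80 + 15.0²/54) = 2.2611
df = 77.13 → 77 (Welch–Satterthwaite, rounded down)
t* = 2.641

CI: -18.90 ± 2.641 · 2.2611 = -18.90 ± 5.97 = (-24.87, -12.93)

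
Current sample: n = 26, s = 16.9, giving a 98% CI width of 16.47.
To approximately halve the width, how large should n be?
n ≈ 104

CI width ∝ 1/√n
To reduce width by factor 2, need √n to grow by 2 → need 2² = 4 times as many samples.

Current: n = 26, width = 16.47
New: n = 104, width ≈ 7.83

Width reduced by factor of 16.47/7.83 = 2.10.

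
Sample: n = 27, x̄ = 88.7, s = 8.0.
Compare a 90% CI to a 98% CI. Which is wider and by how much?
98% CI is wider by 2.38

df = 26
90% CI: t* = 1.706, (86.07, 91.33), width = 2 · t* · s/√n = 5.25
98% CI: t* = 2.479, (84.88, 92.52), width = 2 · t* · s/√n = 7.63

The 98% CI is wider by 7.63 - 5.25 = 2.38.
Higher confidence requires a wider interval.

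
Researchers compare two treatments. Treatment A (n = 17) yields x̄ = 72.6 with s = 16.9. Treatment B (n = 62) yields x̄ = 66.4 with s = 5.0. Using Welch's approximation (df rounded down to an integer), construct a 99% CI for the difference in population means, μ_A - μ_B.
(-5.92, 18.32)

Difference: x̄₁ - x̄₂ = 6.20
SE = √(s₁²/n₁ + s₂²/n₂) = √(16.9²/17 + 5.0²/62) = 4.1477
df = 16.77 → 16 (Welch–Satterthwaite, rounded down)
t* = 2.921

CI: 6.20 ± 2.921 · 4.1477 = 6.20 ± 12.12 = (-5.92, 18.32)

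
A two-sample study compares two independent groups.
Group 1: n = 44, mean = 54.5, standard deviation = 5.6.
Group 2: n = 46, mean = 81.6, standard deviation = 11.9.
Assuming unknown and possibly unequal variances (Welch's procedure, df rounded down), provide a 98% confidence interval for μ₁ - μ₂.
(-31.75, -22.45)

Difference: x̄₁ - x̄₂ = -27.10
SE = √(s₁²/n₁ + s₂²/n₂) = √(5.6²/44 + 11.9²/46) = 1.9471
df = 64.62 → 64 (Welch–Satterthwaite, rounded down)
t* = 2.386

CI: -27.10 ± 2.386 · 1.9471 = -27.10 ± 4.65 = (-31.75, -22.45)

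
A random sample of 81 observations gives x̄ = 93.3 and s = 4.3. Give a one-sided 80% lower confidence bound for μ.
μ ≥ 92.90

Lower bound (one-sided):
t* = 0.846 (one-sided for 80%)
Lower bound = x̄ - t* · s/√n = 93.3 - 0.846 · 4.3/√81 = 92.90

We are 80% confident that μ ≥ 92.90.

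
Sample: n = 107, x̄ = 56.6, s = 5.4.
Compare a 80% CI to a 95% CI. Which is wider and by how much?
95% CI is wider by 0.72

df = 106
80% CI: t* = 1.290, (55.93, 57.27), width = 2 · t* · s/√n = 1.35
95% CI: t* = 1.983, (55.56, 57.64), width = 2 · t* · s/√n = 2.07

The 95% CI is wider by 2.07 - 1.35 = 0.72.
Higher confidence requires a wider interval.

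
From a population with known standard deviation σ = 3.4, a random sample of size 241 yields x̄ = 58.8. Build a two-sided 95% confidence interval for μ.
(58.37, 59.23)

z-interval (σ known):
z* = 1.960 for 95% confidence

Margin of error = z* · σ/√n = 1.960 · 3.4/√241 = 0.43

CI: (58.8 - 0.43, 58.8 + 0.43) = (58.37, 59.23)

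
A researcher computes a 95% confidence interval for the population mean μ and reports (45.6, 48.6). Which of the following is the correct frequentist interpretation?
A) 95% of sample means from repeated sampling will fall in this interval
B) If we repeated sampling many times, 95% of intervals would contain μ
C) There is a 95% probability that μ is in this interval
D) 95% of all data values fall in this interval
B

A) Wrong — coverage applies to intervals containing μ, not to future x̄ values.
B) Correct — this is the frequentist long-run coverage interpretation.
C) Wrong — μ is fixed; the randomness lives in the interval, not in μ.
D) Wrong — a CI is about the parameter μ, not individual data values.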